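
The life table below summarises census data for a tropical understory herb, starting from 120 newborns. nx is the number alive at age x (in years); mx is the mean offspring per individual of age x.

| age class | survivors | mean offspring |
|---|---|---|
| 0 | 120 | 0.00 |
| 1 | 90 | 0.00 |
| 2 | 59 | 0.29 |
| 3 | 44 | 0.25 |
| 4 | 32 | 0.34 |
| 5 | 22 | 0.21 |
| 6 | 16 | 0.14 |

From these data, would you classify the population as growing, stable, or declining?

declining

lx = nx/n0 = nx/120: 1, 0.75, 0.49167…, 0.36667…, 0.26667…, 0.18333…, 0.13333…
R0 = Σ lx·mx = 0 + 0 + 0.142583… + 0.091667… + 0.090667… + 0.0385… + 0.018667… = 0.382083…
R0 < 1, so the population is declining.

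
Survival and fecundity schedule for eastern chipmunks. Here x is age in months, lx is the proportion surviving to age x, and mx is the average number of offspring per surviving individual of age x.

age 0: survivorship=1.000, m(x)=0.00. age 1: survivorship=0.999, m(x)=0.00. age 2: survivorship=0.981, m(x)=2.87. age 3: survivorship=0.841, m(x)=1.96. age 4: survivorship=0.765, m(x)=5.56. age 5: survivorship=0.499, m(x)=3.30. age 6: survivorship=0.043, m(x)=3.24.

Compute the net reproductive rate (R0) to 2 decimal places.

10.50

lx·mx by age: 0, 0, 2.81547, 1.64836, 4.2534, 1.6467, 0.13932
R0 = Σ lx·mx = 10.50325 → 10.50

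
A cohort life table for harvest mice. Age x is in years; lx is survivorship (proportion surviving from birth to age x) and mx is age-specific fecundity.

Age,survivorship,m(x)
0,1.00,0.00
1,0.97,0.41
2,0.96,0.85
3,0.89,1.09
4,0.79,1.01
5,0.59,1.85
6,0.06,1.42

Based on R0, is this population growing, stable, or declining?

R0 = Σ lx·mx = 0 + 0.3977 + 0.816 + 0.9701 + 0.7979 + 1.0915 + 0.0852 = 4.1584
R0 > 1, so the population is growing.

growing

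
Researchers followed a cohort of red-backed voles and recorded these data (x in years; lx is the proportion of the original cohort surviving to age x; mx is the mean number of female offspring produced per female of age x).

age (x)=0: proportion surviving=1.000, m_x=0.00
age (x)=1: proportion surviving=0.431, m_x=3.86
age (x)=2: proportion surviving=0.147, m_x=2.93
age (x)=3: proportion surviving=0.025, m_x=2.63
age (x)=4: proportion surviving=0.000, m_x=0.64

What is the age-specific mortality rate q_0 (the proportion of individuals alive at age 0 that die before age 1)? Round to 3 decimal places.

q_0 = (l_0 − l_1) / l_0 = (1 − 0.431) / 1
     = 0.569 / 1 = 0.569 → 0.569

0.569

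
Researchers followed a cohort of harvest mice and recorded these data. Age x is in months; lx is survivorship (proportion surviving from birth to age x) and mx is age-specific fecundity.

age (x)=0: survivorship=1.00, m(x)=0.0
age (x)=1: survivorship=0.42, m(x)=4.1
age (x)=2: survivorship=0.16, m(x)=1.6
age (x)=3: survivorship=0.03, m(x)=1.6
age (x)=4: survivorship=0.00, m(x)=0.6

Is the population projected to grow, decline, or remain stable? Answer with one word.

R0 = Σ lx·mx = 0 + 1.722 + 0.256 + 0.048 + 0 = 2.026
R0 > 1, so the population is growing.

growing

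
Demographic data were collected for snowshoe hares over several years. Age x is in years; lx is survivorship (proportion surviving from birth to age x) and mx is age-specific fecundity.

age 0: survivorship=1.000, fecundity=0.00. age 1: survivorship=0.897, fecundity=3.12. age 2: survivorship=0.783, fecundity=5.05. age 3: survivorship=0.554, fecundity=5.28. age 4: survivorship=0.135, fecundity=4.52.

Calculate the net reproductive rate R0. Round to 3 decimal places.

lx·mx by age: 0, 2.79864, 3.95415, 2.92512, 0.6102
R0 = Σ lx·mx = 10.28811 → 10.288

10.288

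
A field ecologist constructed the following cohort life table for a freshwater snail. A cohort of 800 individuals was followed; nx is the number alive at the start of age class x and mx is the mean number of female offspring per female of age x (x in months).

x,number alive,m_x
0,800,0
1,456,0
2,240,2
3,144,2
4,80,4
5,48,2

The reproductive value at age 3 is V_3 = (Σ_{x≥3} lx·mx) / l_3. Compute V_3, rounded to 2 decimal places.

4.89

lx = nx/n0 = nx/800: 1, 0.57, 0.3, 0.18, 0.1, 0.06
lx·mx for x ≥ 3: 0.36, 0.4, 0.12 → sum = 0.88
V_3 = 0.88 / l_3 = 0.88 / 0.18 = 4.888889… → 4.89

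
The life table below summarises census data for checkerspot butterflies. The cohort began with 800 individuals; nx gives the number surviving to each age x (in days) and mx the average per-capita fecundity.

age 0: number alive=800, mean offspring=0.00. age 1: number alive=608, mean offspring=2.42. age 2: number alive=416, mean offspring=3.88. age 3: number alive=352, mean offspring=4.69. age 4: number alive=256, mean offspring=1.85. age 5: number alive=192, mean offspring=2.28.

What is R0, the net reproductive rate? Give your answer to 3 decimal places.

lx = nx/n0 = nx/800: 1, 0.76, 0.52, 0.44, 0.32, 0.24
lx·mx by age: 0, 1.8392, 2.0176, 2.0636, 0.592, 0.5472
R0 = Σ lx·mx = 7.0596 → 7.060

7.060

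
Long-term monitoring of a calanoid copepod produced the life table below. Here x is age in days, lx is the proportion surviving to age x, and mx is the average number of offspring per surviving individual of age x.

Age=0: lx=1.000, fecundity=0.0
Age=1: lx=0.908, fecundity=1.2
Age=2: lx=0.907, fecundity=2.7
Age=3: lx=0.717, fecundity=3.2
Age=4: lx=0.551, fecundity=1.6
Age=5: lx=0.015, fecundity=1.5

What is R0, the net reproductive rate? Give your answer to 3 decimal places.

lx·mx by age: 0, 1.0896, 2.4489, 2.2944, 0.8816, 0.0225
R0 = Σ lx·mx = 6.737 → 6.737

6.737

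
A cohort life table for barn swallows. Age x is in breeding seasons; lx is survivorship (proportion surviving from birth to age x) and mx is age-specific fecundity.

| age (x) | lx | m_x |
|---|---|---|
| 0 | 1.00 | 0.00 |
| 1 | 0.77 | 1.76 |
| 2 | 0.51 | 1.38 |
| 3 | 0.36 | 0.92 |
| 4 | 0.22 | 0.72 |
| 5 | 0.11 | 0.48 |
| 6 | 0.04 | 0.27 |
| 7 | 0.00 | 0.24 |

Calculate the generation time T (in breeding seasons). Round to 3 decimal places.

lx·mx: 0, 1.3552, 0.7038, 0.3312, 0.1584, 0.0528, 0.0108, 0 → R0 = 2.6122
x·lx·mx: 0, 1.3552, 1.4076, 0.9936, 0.6336, 0.264, 0.0648, 0 → Σ = 4.7188
T = 4.7188 / 2.6122 = 1.806447… → 1.806

1.806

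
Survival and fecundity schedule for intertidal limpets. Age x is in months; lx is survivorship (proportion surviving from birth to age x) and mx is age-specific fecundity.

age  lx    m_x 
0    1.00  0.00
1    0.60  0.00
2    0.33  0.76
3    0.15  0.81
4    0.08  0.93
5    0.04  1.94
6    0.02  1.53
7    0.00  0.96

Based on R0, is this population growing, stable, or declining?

R0 = Σ lx·mx = 0 + 0 + 0.2508 + 0.1215 + 0.0744 + 0.0776 + 0.0306 + 0 = 0.5549
R0 < 1, so the population is declining.

declining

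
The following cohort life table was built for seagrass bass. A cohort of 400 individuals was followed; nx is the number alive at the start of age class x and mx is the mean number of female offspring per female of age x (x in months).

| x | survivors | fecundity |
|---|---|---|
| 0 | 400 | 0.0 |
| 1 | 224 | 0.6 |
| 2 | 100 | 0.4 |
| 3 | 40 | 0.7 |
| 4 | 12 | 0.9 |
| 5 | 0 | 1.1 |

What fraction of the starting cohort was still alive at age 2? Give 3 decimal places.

l_2 = n_2/n_0 = 100/400 = 0.25 → 0.250

0.250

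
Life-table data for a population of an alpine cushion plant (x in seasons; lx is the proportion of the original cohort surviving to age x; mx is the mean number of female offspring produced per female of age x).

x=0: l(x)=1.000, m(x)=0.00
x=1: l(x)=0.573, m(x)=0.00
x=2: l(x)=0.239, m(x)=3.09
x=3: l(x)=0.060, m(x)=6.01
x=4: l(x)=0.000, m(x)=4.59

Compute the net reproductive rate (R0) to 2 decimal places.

lx·mx by age: 0, 0, 0.73851, 0.3606, 0
R0 = Σ lx·mx = 1.09911 → 1.10

1.10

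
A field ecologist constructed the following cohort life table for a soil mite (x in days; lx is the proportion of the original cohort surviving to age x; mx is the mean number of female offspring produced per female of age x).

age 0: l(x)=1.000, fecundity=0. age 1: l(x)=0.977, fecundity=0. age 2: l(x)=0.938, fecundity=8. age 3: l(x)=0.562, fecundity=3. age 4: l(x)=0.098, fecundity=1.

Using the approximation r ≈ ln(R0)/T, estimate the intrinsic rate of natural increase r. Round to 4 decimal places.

R0 = Σ lx·mx = 0 + 0 + 7.504 + 1.686 + 0.098 = 9.288
Σ x·lx·mx = 20.458; T = 20.458/9.288 = 2.20263…
r ≈ ln(R0)/T = ln(9.288)/2.20263… = 1.011848… → 1.0118

1.0118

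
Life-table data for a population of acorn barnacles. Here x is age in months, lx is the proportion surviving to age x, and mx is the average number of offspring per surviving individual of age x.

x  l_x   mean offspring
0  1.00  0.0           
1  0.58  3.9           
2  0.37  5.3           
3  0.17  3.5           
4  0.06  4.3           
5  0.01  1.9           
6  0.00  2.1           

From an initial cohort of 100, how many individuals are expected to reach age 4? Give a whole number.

6

Expected survivors = N0 · l_4 = 100 × 0.06 = 6 → 6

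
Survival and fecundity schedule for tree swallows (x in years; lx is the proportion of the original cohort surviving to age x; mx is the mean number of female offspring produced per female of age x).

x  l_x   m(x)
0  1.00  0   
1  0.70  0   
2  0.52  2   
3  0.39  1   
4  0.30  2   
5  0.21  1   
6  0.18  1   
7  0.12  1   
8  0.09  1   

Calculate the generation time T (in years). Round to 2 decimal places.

lx·mx: 0, 0, 1.04, 0.39, 0.6, 0.21, 0.18, 0.12, 0.09 → R0 = 2.63
x·lx·mx: 0, 0, 2.08, 1.17, 2.4, 1.05, 1.08, 0.84, 0.72 → Σ = 9.34
T = 9.34 / 2.63 = 3.551331… → 3.55

3.55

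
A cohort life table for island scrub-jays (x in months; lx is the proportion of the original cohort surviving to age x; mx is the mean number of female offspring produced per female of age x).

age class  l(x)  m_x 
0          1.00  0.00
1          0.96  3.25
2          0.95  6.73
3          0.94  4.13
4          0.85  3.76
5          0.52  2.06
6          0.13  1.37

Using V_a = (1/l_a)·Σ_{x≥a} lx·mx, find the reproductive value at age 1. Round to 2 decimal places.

lx·mx for x ≥ 1: 3.12, 6.3935, 3.8822, 3.196, 1.0712, 0.1781 → sum = 17.841
V_1 = 17.841 / l_1 = 17.841 / 0.96 = 18.584375 → 18.58

18.58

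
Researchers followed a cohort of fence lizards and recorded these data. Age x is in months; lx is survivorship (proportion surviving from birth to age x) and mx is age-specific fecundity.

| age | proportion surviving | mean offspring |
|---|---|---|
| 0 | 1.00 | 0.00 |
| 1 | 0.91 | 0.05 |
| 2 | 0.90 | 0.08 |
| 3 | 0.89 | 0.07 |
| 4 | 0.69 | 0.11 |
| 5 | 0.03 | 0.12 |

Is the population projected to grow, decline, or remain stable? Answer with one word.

R0 = Σ lx·mx = 0 + 0.0455 + 0.072 + 0.0623 + 0.0759 + 0.0036 = 0.2593
R0 < 1, so the population is declining.

declining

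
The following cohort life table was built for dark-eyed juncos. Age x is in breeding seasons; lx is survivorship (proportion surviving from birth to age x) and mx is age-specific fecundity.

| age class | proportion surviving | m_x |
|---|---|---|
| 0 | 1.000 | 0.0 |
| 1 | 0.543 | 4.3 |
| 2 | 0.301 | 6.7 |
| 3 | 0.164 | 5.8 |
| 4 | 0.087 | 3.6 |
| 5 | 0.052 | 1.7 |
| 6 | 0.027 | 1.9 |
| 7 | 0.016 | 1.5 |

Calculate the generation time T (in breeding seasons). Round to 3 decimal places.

lx·mx: 0, 2.3349, 2.0167, 0.9512, 0.3132, 0.0884, 0.0513, 0.024 → R0 = 5.7797
x·lx·mx: 0, 2.3349, 4.0334, 2.8536, 1.2528, 0.442, 0.3078, 0.168 → Σ = 11.3925
T = 11.3925 / 5.7797 = 1.971123… → 1.971

1.971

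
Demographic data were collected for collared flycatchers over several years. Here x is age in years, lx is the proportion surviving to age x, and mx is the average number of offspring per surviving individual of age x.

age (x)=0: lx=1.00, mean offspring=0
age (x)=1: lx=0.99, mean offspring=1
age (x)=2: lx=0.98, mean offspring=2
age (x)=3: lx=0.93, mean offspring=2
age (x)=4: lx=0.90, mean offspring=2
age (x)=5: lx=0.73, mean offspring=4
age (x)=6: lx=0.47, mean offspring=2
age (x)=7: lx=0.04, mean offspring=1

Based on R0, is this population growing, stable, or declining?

growing

R0 = Σ lx·mx = 0 + 0.99 + 1.96 + 1.86 + 1.8 + 2.92 + 0.94 + 0.04 = 10.51
R0 > 1, so the population is growing.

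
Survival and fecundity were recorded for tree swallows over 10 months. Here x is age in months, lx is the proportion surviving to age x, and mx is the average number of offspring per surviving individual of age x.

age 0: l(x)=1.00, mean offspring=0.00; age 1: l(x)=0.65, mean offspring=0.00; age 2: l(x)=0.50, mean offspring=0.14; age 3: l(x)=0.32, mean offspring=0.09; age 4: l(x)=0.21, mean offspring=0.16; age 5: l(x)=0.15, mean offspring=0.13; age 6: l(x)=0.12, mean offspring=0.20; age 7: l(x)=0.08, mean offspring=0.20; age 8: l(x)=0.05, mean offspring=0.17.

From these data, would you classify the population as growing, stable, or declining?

R0 = Σ lx·mx = 0 + 0 + 0.07 + 0.0288 + 0.0336 + 0.0195 + 0.024 + 0.016 + 0.0085 = 0.2004
R0 < 1, so the population is declining.

declining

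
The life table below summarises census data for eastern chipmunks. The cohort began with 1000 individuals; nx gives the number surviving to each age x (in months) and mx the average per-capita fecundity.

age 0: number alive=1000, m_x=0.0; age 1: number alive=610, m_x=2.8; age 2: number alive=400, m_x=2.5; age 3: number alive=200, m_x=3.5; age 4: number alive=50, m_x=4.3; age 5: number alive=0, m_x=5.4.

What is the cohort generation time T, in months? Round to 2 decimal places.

lx = nx/n0 = nx/1000: 1, 0.61, 0.4, 0.2, 0.05, 0
lx·mx: 0, 1.708, 1, 0.7, 0.215, 0 → R0 = 3.623
x·lx·mx: 0, 1.708, 2, 2.1, 0.86, 0 → Σ = 6.668
T = 6.668 / 3.623 = 1.840464… → 1.84

1.84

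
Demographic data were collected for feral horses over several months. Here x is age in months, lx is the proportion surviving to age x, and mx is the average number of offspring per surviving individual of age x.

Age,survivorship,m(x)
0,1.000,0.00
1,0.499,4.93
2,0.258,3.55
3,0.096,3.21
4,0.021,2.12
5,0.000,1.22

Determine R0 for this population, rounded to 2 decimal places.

lx·mx by age: 0, 2.46007, 0.9159, 0.30816, 0.04452, 0
R0 = Σ lx·mx = 3.72865 → 3.73

3.73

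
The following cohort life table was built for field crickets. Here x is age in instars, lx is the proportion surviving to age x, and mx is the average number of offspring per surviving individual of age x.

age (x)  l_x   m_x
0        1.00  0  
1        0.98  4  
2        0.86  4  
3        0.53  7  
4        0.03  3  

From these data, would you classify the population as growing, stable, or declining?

growing

R0 = Σ lx·mx = 0 + 3.92 + 3.44 + 3.71 + 0.09 = 11.16
R0 > 1, so the population is growing.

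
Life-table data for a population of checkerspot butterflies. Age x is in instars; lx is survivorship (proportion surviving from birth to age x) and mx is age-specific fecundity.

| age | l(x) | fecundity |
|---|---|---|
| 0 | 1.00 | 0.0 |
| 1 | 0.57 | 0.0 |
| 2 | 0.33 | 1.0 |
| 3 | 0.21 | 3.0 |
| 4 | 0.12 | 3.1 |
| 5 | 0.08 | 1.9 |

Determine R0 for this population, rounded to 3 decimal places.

lx·mx by age: 0, 0, 0.33, 0.63, 0.372, 0.152
R0 = Σ lx·mx = 1.484 → 1.484

1.484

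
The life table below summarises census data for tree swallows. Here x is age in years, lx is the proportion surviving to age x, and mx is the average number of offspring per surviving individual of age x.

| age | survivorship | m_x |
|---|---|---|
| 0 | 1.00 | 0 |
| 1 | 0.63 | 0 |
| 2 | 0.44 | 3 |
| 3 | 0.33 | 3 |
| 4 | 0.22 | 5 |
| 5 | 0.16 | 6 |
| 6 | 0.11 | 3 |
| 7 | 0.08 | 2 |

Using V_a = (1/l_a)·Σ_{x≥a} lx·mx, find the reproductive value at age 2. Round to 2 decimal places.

11.05

lx·mx for x ≥ 2: 1.32, 0.99, 1.1, 0.96, 0.33, 0.16 → sum = 4.86
V_2 = 4.86 / l_2 = 4.86 / 0.44 = 11.045455… → 11.05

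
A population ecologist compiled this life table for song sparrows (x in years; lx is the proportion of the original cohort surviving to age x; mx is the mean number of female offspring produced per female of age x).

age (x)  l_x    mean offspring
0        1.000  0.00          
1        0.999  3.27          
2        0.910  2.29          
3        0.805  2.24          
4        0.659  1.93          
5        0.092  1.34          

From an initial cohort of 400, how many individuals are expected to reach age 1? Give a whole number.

Expected survivors = N0 · l_1 = 400 × 0.999 = 399.6 → 400

400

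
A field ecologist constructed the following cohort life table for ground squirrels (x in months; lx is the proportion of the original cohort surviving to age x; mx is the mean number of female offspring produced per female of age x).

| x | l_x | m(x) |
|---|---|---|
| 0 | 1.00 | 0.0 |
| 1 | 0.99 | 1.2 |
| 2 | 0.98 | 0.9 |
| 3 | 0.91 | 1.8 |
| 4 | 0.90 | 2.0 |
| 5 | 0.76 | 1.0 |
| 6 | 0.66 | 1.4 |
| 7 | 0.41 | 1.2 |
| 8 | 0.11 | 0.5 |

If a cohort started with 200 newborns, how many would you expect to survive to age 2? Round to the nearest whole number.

Expected survivors = N0 · l_2 = 200 × 0.98 = 196 → 196

196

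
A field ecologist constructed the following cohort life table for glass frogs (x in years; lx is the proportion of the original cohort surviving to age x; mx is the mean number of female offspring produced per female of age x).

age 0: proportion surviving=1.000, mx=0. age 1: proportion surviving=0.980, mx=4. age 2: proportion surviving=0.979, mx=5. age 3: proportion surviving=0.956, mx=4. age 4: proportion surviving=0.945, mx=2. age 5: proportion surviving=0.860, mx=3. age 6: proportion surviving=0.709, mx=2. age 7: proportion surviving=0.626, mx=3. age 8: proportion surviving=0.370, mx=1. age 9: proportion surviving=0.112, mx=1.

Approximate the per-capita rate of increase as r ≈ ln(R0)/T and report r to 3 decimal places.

R0 = Σ lx·mx = 0 + 3.92 + 4.895 + 3.824 + 1.89 + 2.58 + 1.418 + 1.878 + 0.37 + 0.112 = 20.887
Σ x·lx·mx = 71.264; T = 71.264/20.887 = 3.41188…
r ≈ ln(R0)/T = ln(20.887)/3.41188… = 0.89075… → 0.891

0.891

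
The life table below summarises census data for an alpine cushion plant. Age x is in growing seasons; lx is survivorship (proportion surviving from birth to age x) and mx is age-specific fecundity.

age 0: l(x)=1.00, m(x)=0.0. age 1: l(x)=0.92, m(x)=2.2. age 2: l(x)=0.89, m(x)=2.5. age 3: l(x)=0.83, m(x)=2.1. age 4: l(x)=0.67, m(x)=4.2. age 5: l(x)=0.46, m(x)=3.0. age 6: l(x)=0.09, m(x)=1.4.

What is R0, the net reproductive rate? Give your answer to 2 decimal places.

lx·mx by age: 0, 2.024, 2.225, 1.743, 2.814, 1.38, 0.126
R0 = Σ lx·mx = 10.312 → 10.31

10.31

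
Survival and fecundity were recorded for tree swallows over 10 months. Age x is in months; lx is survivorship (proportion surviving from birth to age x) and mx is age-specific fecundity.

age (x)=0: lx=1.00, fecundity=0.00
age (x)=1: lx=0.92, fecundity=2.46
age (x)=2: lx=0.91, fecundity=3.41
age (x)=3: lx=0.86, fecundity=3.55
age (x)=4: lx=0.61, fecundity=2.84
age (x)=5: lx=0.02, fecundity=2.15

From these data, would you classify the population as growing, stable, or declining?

growing

R0 = Σ lx·mx = 0 + 2.2632 + 3.1031 + 3.053 + 1.7324 + 0.043 = 10.1947
R0 > 1, so the population is growing.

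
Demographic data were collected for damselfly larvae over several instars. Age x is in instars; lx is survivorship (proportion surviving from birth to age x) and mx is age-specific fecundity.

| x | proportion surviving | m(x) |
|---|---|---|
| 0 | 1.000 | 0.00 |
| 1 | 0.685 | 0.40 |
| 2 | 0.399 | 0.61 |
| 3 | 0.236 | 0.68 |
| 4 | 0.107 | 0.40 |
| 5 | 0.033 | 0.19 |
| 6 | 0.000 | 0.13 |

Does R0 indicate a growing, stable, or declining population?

R0 = Σ lx·mx = 0 + 0.274 + 0.24339 + 0.16048 + 0.0428 + 0.00627 + 0 = 0.72694
R0 < 1, so the population is declining.

declining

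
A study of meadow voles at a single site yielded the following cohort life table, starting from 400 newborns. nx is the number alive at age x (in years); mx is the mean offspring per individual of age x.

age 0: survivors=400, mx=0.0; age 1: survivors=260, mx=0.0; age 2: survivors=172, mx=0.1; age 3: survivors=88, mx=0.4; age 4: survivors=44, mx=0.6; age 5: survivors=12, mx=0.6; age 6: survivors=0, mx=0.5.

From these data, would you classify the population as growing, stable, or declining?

lx = nx/n0 = nx/400: 1, 0.65, 0.43, 0.22, 0.11, 0.03, 0
R0 = Σ lx·mx = 0 + 0 + 0.043 + 0.088 + 0.066 + 0.018 + 0 = 0.215
R0 < 1, so the population is declining.

declining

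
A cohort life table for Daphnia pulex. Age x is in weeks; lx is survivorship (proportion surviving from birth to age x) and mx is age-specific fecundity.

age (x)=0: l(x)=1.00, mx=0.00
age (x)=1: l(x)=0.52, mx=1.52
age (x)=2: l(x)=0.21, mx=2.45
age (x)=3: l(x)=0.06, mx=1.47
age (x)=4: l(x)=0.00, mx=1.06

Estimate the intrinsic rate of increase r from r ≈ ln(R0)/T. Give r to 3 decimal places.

R0 = Σ lx·mx = 0 + 0.7904 + 0.5145 + 0.0882 + 0 = 1.3931
Σ x·lx·mx = 2.084; T = 2.084/1.3931 = 1.49594…
r ≈ ln(R0)/T = ln(1.3931)/1.49594… = 0.22162… → 0.222

0.222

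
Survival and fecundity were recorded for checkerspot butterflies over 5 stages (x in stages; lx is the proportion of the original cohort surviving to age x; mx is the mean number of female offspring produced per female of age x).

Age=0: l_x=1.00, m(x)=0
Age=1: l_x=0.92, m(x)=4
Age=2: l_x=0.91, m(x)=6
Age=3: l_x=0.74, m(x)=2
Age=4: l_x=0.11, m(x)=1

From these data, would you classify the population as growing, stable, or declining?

growing

R0 = Σ lx·mx = 0 + 3.68 + 5.46 + 1.48 + 0.11 = 10.73
R0 > 1, so the population is growing.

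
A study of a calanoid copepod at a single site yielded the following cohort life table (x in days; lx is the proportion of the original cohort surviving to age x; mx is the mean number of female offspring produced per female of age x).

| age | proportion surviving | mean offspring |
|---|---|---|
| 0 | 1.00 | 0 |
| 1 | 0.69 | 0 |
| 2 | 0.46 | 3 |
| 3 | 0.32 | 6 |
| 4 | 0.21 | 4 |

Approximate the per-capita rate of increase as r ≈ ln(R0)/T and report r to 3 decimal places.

R0 = Σ lx·mx = 0 + 0 + 1.38 + 1.92 + 0.84 = 4.14
Σ x·lx·mx = 11.88; T = 11.88/4.14 = 2.86957…
r ≈ ln(R0)/T = ln(4.14)/2.86957… = 0.49509… → 0.495

0.495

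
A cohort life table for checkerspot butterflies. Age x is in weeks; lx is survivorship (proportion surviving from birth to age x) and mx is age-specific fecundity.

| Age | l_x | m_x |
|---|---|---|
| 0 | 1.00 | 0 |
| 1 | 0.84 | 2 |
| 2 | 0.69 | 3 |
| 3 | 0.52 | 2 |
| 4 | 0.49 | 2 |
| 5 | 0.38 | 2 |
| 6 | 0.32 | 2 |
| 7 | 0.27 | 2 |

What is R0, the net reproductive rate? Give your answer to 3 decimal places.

lx·mx by age: 0, 1.68, 2.07, 1.04, 0.98, 0.76, 0.64, 0.54
R0 = Σ lx·mx = 7.71 → 7.710

7.710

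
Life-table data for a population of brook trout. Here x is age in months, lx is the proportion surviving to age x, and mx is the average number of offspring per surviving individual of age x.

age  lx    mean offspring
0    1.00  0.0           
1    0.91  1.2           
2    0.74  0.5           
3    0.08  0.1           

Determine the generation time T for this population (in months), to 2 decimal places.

lx·mx: 0, 1.092, 0.37, 0.008 → R0 = 1.47
x·lx·mx: 0, 1.092, 0.74, 0.024 → Σ = 1.856
T = 1.856 / 1.47 = 1.262585… → 1.26

1.26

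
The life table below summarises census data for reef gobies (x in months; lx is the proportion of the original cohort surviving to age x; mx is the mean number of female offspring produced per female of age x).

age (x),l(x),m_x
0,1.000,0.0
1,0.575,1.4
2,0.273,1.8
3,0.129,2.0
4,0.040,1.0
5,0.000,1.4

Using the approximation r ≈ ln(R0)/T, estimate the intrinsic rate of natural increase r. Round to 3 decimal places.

0.273

R0 = Σ lx·mx = 0 + 0.805 + 0.4914 + 0.258 + 0.04 + 0 = 1.5944
Σ x·lx·mx = 2.7218; T = 2.7218/1.5944 = 1.7071…
r ≈ ln(R0)/T = ln(1.5944)/1.7071… = 0.27327… → 0.273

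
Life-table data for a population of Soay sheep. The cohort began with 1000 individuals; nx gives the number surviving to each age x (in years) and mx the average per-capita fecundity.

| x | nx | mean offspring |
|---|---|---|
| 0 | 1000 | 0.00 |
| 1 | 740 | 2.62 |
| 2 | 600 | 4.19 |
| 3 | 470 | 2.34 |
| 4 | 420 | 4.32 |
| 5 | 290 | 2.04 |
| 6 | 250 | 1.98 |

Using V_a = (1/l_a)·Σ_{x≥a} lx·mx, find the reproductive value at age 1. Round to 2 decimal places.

11.42

lx = nx/n0 = nx/1000: 1, 0.74, 0.6, 0.47, 0.42, 0.29, 0.25
lx·mx for x ≥ 1: 1.9388, 2.514, 1.0998, 1.8144, 0.5916, 0.495 → sum = 8.4536
V_1 = 8.4536 / l_1 = 8.4536 / 0.74 = 11.423784… → 11.42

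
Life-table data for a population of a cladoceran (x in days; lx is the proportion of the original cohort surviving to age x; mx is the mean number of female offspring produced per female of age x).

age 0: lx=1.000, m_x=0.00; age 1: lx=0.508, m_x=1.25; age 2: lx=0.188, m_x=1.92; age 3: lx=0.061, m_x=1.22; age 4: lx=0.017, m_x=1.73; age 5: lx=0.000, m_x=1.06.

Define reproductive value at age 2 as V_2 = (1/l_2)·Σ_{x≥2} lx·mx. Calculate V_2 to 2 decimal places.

lx·mx for x ≥ 2: 0.36096, 0.07442, 0.02941, 0 → sum = 0.46479
V_2 = 0.46479 / l_2 = 0.46479 / 0.188 = 2.472287… → 2.47

2.47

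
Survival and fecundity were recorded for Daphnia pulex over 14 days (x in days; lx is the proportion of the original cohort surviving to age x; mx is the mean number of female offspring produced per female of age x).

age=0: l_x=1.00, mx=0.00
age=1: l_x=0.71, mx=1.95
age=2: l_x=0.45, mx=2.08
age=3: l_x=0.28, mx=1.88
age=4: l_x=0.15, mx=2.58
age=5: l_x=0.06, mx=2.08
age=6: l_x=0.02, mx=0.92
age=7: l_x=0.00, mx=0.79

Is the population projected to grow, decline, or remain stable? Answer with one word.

R0 = Σ lx·mx = 0 + 1.3845 + 0.936 + 0.5264 + 0.387 + 0.1248 + 0.0184 + 0 = 3.3771
R0 > 1, so the population is growing.

growing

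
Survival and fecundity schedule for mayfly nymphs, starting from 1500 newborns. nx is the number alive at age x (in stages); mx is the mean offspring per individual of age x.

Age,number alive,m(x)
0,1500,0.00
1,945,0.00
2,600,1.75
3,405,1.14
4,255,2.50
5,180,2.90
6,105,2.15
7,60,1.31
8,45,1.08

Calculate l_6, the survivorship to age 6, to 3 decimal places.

0.070

l_6 = n_6/n_0 = 105/1500 = 0.07 → 0.070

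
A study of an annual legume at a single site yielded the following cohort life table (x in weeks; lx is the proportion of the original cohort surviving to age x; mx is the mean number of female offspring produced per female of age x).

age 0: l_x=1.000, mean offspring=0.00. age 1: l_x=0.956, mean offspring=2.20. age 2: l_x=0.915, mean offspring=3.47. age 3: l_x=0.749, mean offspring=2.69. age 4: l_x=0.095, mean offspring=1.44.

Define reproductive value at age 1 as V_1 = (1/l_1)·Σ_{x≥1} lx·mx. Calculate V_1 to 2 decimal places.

7.77

lx·mx for x ≥ 1: 2.1032, 3.17505, 2.01481, 0.1368 → sum = 7.42986
V_1 = 7.42986 / l_1 = 7.42986 / 0.956 = 7.77182… → 7.77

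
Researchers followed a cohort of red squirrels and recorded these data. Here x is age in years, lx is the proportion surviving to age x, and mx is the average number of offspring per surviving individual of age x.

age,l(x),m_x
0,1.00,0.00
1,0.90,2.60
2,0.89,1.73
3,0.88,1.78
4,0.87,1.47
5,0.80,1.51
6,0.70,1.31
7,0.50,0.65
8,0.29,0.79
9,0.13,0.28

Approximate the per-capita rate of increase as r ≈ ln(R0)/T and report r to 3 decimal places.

0.679

R0 = Σ lx·mx = 0 + 2.34 + 1.5397 + 1.5664 + 1.2789 + 1.208 + 0.917 + 0.325 + 0.2291 + 0.0364 = 9.4405
Σ x·lx·mx = 31.2116; T = 31.2116/9.4405 = 3.30614…
r ≈ ln(R0)/T = ln(9.4405)/3.30614… = 0.67904… → 0.679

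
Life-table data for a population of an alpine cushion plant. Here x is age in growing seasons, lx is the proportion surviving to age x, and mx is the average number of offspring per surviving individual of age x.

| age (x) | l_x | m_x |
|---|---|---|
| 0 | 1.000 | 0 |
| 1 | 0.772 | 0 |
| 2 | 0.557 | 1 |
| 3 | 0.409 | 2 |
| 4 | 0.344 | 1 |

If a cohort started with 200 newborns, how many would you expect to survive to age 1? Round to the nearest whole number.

154

Expected survivors = N0 · l_1 = 200 × 0.772 = 154.4 → 154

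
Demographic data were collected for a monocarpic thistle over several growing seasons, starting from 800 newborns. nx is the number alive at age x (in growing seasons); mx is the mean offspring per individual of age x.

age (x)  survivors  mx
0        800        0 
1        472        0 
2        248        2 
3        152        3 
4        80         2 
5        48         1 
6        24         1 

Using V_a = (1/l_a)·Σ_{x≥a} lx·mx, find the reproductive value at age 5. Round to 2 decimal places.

lx = nx/n0 = nx/800: 1, 0.59, 0.31, 0.19, 0.1, 0.06, 0.03
lx·mx for x ≥ 5: 0.06, 0.03 → sum = 0.09
V_5 = 0.09 / l_5 = 0.09 / 0.06 = 1.5 → 1.50

1.50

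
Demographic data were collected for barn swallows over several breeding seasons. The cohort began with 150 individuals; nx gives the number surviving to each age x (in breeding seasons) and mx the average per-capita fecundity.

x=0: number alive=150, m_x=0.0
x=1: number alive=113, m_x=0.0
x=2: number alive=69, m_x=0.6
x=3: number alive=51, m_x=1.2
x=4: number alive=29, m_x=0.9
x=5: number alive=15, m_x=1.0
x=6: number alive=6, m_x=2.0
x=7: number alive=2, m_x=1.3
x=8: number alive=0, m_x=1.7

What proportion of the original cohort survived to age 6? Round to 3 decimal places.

0.040

l_6 = n_6/n_0 = 6/150 = 0.04 → 0.040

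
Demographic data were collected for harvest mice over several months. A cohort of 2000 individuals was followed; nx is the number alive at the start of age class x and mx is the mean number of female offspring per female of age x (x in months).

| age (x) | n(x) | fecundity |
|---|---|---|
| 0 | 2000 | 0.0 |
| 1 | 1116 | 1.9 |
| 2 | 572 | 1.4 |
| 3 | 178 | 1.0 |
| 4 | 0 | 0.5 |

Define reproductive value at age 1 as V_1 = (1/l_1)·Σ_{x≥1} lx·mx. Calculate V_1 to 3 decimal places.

lx = nx/n0 = nx/2000: 1, 0.558, 0.286, 0.089, 0
lx·mx for x ≥ 1: 1.0602, 0.4004, 0.089, 0 → sum = 1.5496
V_1 = 1.5496 / l_1 = 1.5496 / 0.558 = 2.777061… → 2.777

2.777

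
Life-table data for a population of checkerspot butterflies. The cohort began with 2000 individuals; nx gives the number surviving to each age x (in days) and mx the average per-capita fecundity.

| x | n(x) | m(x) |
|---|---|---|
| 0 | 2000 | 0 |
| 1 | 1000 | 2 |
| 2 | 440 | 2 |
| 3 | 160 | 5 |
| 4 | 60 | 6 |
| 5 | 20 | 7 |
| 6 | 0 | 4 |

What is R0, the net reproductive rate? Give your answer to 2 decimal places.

lx = nx/n0 = nx/2000: 1, 0.5, 0.22, 0.08, 0.03, 0.01, 0
lx·mx by age: 0, 1, 0.44, 0.4, 0.18, 0.07, 0
R0 = Σ lx·mx = 2.09 → 2.09

2.09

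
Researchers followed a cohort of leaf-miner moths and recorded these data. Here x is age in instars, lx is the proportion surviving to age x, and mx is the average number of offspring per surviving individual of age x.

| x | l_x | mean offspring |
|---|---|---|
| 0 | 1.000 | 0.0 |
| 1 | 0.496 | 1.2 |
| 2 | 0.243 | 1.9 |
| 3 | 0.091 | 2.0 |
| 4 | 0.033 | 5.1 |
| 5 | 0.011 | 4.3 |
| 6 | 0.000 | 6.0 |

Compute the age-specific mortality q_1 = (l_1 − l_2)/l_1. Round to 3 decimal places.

q_1 = (l_1 − l_2) / l_1 = (0.496 − 0.243) / 0.496
     = 0.253 / 0.496 = 0.510081… → 0.510

0.510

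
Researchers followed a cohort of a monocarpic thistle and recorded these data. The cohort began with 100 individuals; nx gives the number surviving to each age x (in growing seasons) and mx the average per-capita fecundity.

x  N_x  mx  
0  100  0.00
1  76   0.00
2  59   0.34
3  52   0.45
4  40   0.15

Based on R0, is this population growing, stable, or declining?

declining

lx = nx/n0 = nx/100: 1, 0.76, 0.59, 0.52, 0.4
R0 = Σ lx·mx = 0 + 0 + 0.2006 + 0.234 + 0.06 = 0.4946
R0 < 1, so the population is declining.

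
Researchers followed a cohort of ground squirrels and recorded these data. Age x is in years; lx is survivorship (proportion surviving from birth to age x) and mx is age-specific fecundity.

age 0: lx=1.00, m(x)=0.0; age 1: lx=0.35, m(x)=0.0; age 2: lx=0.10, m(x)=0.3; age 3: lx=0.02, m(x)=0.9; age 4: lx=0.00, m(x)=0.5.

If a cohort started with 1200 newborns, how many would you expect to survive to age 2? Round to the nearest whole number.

Expected survivors = N0 · l_2 = 1200 × 0.10 = 120 → 120

120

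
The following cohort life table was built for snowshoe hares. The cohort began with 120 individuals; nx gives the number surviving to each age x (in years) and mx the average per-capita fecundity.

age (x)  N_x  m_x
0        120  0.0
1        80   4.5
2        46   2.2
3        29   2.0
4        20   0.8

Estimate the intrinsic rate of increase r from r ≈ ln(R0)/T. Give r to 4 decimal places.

lx = nx/n0 = nx/120: 1, 0.66667…, 0.38333…, 0.24167…, 0.16667…
R0 = Σ lx·mx = 0 + 3… + 0.84333… + 0.48333… + 0.13333… = 4.46…
Σ x·lx·mx = 6.67…; T = 6.67…/4.46… = 1.49552…
r ≈ ln(R0)/T = ln(4.46…)/1.49552… = 0.999755… → 0.9998

0.9998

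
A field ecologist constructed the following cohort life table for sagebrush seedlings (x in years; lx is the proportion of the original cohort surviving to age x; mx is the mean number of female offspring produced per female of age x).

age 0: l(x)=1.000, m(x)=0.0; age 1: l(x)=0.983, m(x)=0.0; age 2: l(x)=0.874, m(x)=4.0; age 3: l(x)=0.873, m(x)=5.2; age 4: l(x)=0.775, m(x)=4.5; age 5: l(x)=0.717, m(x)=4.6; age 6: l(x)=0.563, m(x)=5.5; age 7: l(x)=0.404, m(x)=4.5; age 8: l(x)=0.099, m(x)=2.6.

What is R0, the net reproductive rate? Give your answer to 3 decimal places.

lx·mx by age: 0, 0, 3.496, 4.5396, 3.4875, 3.2982, 3.0965, 1.818, 0.2574
R0 = Σ lx·mx = 19.9932 → 19.993

19.993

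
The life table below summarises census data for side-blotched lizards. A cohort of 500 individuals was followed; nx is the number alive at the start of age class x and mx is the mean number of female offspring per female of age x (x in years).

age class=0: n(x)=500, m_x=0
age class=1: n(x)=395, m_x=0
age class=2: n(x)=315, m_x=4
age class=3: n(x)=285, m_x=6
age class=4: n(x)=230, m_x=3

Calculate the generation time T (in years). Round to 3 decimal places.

lx = nx/n0 = nx/500: 1, 0.79, 0.63, 0.57, 0.46
lx·mx: 0, 0, 2.52, 3.42, 1.38 → R0 = 7.32
x·lx·mx: 0, 0, 5.04, 10.26, 5.52 → Σ = 20.82
T = 20.82 / 7.32 = 2.844262… → 2.844

2.844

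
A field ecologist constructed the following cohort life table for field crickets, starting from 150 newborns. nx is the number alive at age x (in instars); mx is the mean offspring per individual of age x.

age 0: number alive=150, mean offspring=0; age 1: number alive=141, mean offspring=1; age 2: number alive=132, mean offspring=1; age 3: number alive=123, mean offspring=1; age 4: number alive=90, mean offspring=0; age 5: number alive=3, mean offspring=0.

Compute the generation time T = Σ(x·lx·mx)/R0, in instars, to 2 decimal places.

lx = nx/n0 = nx/150: 1, 0.94, 0.88, 0.82, 0.6, 0.02
lx·mx: 0, 0.94, 0.88, 0.82, 0, 0 → R0 = 2.64
x·lx·mx: 0, 0.94, 1.76, 2.46, 0, 0 → Σ = 5.16
T = 5.16 / 2.64 = 1.954545… → 1.95

1.95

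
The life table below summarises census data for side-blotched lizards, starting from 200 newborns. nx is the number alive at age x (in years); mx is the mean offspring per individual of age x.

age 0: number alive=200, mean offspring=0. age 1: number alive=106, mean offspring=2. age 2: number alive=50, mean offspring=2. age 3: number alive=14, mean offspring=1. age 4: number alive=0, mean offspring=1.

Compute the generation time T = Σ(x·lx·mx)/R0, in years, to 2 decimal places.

lx = nx/n0 = nx/200: 1, 0.53, 0.25, 0.07, 0
lx·mx: 0, 1.06, 0.5, 0.07, 0 → R0 = 1.63
x·lx·mx: 0, 1.06, 1, 0.21, 0 → Σ = 2.27
T = 2.27 / 1.63 = 1.392638… → 1.39

1.39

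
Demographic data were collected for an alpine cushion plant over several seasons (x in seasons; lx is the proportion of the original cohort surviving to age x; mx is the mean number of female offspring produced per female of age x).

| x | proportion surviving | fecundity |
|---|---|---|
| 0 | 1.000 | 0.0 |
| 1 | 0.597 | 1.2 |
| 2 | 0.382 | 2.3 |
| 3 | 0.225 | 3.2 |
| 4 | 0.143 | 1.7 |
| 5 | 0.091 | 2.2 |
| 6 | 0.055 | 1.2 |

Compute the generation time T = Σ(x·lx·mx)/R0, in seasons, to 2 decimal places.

2.48

lx·mx: 0, 0.7164, 0.8786, 0.72, 0.2431, 0.2002, 0.066 → R0 = 2.8243
x·lx·mx: 0, 0.7164, 1.7572, 2.16, 0.9724, 1.001, 0.396 → Σ = 7.003
T = 7.003 / 2.8243 = 2.479552… → 2.48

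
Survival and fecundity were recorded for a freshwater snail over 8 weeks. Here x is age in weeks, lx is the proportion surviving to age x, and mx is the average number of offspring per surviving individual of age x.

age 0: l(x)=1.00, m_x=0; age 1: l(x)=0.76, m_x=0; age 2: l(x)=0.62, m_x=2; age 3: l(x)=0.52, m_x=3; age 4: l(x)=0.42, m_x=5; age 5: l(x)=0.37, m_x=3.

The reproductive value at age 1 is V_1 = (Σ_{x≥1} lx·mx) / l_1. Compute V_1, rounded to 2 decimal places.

7.91

lx·mx for x ≥ 1: 0, 1.24, 1.56, 2.1, 1.11 → sum = 6.01
V_1 = 6.01 / l_1 = 6.01 / 0.76 = 7.907895… → 7.91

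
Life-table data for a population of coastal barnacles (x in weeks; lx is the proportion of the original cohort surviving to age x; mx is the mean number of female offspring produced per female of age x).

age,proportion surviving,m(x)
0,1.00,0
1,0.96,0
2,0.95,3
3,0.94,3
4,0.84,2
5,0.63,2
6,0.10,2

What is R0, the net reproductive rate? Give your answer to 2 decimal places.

lx·mx by age: 0, 0, 2.85, 2.82, 1.68, 1.26, 0.2
R0 = Σ lx·mx = 8.81 → 8.81

8.81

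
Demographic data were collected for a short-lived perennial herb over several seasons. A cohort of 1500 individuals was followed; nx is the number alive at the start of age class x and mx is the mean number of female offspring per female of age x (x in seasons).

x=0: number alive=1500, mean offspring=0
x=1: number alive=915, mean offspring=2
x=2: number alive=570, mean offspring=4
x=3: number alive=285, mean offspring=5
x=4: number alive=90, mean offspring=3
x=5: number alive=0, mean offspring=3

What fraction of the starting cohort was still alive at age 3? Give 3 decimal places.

0.190

l_3 = n_3/n_0 = 285/1500 = 0.19 → 0.190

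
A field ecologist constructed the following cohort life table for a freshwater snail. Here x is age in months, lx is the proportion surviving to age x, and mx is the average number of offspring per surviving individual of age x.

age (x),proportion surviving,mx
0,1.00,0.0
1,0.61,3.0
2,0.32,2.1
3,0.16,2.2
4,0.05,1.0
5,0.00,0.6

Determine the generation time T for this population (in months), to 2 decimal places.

lx·mx: 0, 1.83, 0.672, 0.352, 0.05, 0 → R0 = 2.904
x·lx·mx: 0, 1.83, 1.344, 1.056, 0.2, 0 → Σ = 4.43
T = 4.43 / 2.904 = 1.525482… → 1.53

1.53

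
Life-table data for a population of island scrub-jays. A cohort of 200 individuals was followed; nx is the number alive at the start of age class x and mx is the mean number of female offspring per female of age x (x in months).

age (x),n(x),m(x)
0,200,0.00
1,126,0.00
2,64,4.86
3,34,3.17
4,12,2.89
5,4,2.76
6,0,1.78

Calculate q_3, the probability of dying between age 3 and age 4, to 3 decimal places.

lx = nx/n0 = nx/200: 1, 0.63, 0.32, 0.17, 0.06, 0.02, 0
q_3 = (l_3 − l_4) / l_3 = (0.17 − 0.06) / 0.17
     = 0.11 / 0.17 = 0.647059… → 0.647

0.647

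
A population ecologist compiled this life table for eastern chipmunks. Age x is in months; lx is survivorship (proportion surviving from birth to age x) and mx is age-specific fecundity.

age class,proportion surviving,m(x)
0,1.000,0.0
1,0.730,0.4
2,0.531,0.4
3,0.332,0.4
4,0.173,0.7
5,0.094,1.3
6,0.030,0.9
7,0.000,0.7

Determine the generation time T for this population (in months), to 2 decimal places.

lx·mx: 0, 0.292, 0.2124, 0.1328, 0.1211, 0.1222, 0.027, 0 → R0 = 0.9075
x·lx·mx: 0, 0.292, 0.4248, 0.3984, 0.4844, 0.611, 0.162, 0 → Σ = 2.3726
T = 2.3726 / 0.9075 = 2.614435… → 2.61

2.61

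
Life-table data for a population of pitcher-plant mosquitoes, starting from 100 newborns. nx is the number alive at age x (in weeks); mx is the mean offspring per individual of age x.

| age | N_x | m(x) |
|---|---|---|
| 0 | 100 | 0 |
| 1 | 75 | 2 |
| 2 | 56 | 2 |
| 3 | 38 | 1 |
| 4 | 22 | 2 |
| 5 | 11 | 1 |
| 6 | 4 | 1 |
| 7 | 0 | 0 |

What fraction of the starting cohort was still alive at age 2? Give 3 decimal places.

l_2 = n_2/n_0 = 56/100 = 0.56 → 0.560

0.560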